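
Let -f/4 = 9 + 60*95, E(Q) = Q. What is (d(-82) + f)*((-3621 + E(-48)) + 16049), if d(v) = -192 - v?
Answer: -284071480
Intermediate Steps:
f = -22836 (f = -4*(9 + 60*95) = -4*(9 + 5700) = -4*5709 = -22836)
(d(-82) + f)*((-3621 + E(-48)) + 16049) = ((-192 - 1*(-82)) - 22836)*((-3621 - 48) + 16049) = ((-192 + 82) - 22836)*(-3669 + 16049) = (-110 - 22836)*12380 = -22946*12380 = -284071480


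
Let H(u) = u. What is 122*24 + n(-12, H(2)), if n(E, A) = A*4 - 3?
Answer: 2933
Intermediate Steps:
n(E, A) = -3 + 4*A (n(E, A) = 4*A - 3 = -3 + 4*A)
122*24 + n(-12, H(2)) = 122*24 + (-3 + 4*2) = 2928 + (-3 + 8) = 2928 + 5 = 2933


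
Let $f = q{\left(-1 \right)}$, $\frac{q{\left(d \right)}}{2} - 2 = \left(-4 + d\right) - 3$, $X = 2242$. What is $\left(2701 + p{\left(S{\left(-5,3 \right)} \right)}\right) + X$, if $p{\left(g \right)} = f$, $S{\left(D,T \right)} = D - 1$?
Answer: $4931$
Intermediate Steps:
$S{\left(D,T \right)} = -1 + D$
$q{\left(d \right)} = -10 + 2 d$ ($q{\left(d \right)} = 4 + 2 \left(\left(-4 + d\right) - 3\right) = 4 + 2 \left(-7 + d\right) = 4 + \left(-14 + 2 d\right) = -10 + 2 d$)
$f = -12$ ($f = -10 + 2 \left(-1\right) = -10 - 2 = -12$)
$p{\left(g \right)} = -12$
$\left(2701 + p{\left(S{\left(-5,3 \right)} \right)}\right) + X = \left(2701 - 12\right) + 2242 = 2689 + 2242 = 4931$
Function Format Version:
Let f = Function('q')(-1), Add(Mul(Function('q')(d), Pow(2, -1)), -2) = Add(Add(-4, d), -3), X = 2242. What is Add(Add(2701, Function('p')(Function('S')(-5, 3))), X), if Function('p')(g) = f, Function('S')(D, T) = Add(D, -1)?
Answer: 4931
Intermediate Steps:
Function('S')(D, T) = Add(-1, D)
Function('q')(d) = Add(-10, Mul(2, d)) (Function('q')(d) = Add(4, Mul(2, Add(Add(-4, d), -3))) = Add(4, Mul(2, Add(-7, d))) = Add(4, Add(-14, Mul(2, d))) = Add(-10, Mul(2, d)))
f = -12 (f = Add(-10, Mul(2, -1)) = Add(-10, -2) = -12)
Function('p')(g) = -12
Add(Add(2701, Function('p')(Function('S')(-5, 3))), X) = Add(Add(2701, -12), 2242) = Add(2689, 2242) = 4931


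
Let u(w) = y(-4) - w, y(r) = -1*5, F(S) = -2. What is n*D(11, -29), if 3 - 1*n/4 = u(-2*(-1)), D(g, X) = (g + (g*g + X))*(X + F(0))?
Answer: -127720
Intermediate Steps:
y(r) = -5
D(g, X) = (-2 + X)*(X + g + g²) (D(g, X) = (g + (g*g + X))*(X - 2) = (g + (g² + X))*(-2 + X) = (g + (X + g²))*(-2 + X) = (X + g + g²)*(-2 + X) = (-2 + X)*(X + g + g²))
u(w) = -5 - w
n = 40 (n = 12 - 4*(-5 - (-2)*(-1)) = 12 - 4*(-5 - 1*2) = 12 - 4*(-5 - 2) = 12 - 4*(-7) = 12 + 28 = 40)
n*D(11, -29) = 40*((-29)² - 2*(-29) - 2*11 - 2*11² - 29*11 - 29*11²) = 40*(841 + 58 - 22 - 2*121 - 319 - 29*121) = 40*(841 + 58 - 22 - 242 - 319 - 3509) = 40*(-3193) = -127720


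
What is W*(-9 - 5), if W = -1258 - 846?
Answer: 29456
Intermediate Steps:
W = -2104
W*(-9 - 5) = -2104*(-9 - 5) = -2104*(-14) = 29456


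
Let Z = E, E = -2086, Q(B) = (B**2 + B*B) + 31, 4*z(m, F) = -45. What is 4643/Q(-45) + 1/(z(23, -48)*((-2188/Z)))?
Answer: 105774479/100453815 ≈ 1.0530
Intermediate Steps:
z(m, F) = -45/4 (z(m, F) = (1/4)*(-45) = -45/4)
Q(B) = 31 + 2*B**2 (Q(B) = (B**2 + B**2) + 31 = 2*B**2 + 31 = 31 + 2*B**2)
Z = -2086
4643/Q(-45) + 1/(z(23, -48)*((-2188/Z))) = 4643/(31 + 2*(-45)**2) + 1/((-45/4)*((-2188/(-2086)))) = 4643/(31 + 2*2025) - 4/(45*((-2188*(-1/2086)))) = 4643/(31 + 4050) - 4/(45*1094/1043) = 4643/4081 - 4/45*1043/1094 = 4643*(1/4081) - 2086/24615 = 4643/4081 - 2086/24615 = 105774479/100453815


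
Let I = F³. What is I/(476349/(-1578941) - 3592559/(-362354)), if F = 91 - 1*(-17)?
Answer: 720726064714551168/5499831734473 ≈ 1.3105e+5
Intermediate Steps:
F = 108 (F = 91 + 17 = 108)
I = 1259712 (I = 108³ = 1259712)
I/(476349/(-1578941) - 3592559/(-362354)) = 1259712/(476349/(-1578941) - 3592559/(-362354)) = 1259712/(476349*(-1/1578941) - 3592559*(-1/362354)) = 1259712/(-476349/1578941 + 3592559/362354) = 1259712/(5499831734473/572135587114) = 1259712*(572135587114/5499831734473) = 720726064714551168/5499831734473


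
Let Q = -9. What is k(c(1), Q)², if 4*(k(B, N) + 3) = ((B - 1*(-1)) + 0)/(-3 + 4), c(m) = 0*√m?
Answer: 121/16 ≈ 7.5625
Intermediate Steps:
c(m) = 0
k(B, N) = -11/4 + B/4 (k(B, N) = -3 + (((B - 1*(-1)) + 0)/(-3 + 4))/4 = -3 + (((B + 1) + 0)/1)/4 = -3 + (((1 + B) + 0)*1)/4 = -3 + ((1 + B)*1)/4 = -3 + (1 + B)/4 = -3 + (¼ + B/4) = -11/4 + B/4)
k(c(1), Q)² = (-11/4 + (¼)*0)² = (-11/4 + 0)² = (-11/4)² = 121/16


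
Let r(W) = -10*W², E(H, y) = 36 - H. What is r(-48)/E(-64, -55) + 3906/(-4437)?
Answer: -570106/2465 ≈ -231.28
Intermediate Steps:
r(W) = -10*W²
r(-48)/E(-64, -55) + 3906/(-4437) = (-10*(-48)²)/(36 - 1*(-64)) + 3906/(-4437) = (-10*2304)/(36 + 64) + 3906*(-1/4437) = -23040/100 - 434/493 = -23040*1/100 - 434/493 = -1152/5 - 434/493 = -570106/2465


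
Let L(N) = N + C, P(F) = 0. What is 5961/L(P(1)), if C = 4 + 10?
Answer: 5961/14 ≈ 425.79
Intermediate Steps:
C = 14
L(N) = 14 + N (L(N) = N + 14 = 14 + N)
5961/L(P(1)) = 5961/(14 + 0) = 5961/14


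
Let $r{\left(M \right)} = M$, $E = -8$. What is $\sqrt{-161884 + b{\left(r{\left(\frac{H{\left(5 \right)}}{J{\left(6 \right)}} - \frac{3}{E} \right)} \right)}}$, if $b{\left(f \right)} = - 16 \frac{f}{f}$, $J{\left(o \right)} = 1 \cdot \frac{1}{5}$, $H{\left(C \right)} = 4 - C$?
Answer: $10 i \sqrt{1619} \approx 402.37 i$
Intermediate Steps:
$J{\left(o \right)} = \frac{1}{5}$ ($J{\left(o \right)} = 1 \cdot \frac{1}{5} = \frac{1}{5}$)
$b{\left(f \right)} = -16$ ($b{\left(f \right)} = \left(-16\right) 1 = -16$)
$\sqrt{-161884 + b{\left(r{\left(\frac{H{\left(5 \right)}}{J{\left(6 \right)}} - \frac{3}{E} \right)} \right)}} = \sqrt{-161884 - 16} = \sqrt{-161900} = 10 i \sqrt{1619}$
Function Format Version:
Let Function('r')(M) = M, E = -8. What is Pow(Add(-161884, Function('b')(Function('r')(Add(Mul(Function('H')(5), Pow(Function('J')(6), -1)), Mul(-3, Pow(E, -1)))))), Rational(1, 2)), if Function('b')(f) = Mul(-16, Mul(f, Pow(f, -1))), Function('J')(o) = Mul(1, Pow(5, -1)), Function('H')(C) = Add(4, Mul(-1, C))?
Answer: Mul(10, I, Pow(1619, Rational(1, 2))) ≈ Mul(402.37, I)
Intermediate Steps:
Function('J')(o) = Rational(1, 5) (Function('J')(o) = Mul(1, Rational(1, 5)) = Rational(1, 5))
Function('b')(f) = -16 (Function('b')(f) = Mul(-16, 1) = -16)
Pow(Add(-161884, Function('b')(Function('r')(Add(Mul(Function('H')(5), Pow(Function('J')(6), -1)), Mul(-3, Pow(E, -1)))))), Rational(1, 2)) = Pow(Add(-161884, -16), Rational(1, 2)) = Pow(-161900, Rational(1, 2)) = Mul(10, I, Pow(1619, Rational(1, 2)))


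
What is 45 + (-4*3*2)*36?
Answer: -819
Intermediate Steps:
45 + (-4*3*2)*36 = 45 - 12*2*36 = 45 - 24*36 = 45 - 864 = -819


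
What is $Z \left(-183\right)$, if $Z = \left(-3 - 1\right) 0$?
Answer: $0$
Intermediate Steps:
$Z = 0$ ($Z = \left(-4\right) 0 = 0$)
$Z \left(-183\right) = 0 \left(-183\right) = 0$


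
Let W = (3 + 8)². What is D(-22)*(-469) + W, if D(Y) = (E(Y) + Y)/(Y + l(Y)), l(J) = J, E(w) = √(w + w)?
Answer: -227/2 + 469*I*√11/22 ≈ -113.5 + 70.704*I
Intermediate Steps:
E(w) = √2*√w (E(w) = √(2*w) = √2*√w)
W = 121 (W = 11² = 121)
D(Y) = (Y + √2*√Y)/(2*Y) (D(Y) = (√2*√Y + Y)/(Y + Y) = (Y + √2*√Y)/((2*Y)) = (Y + √2*√Y)*(1/(2*Y)) = (Y + √2*√Y)/(2*Y))
D(-22)*(-469) + W = ((½)*(-22 + √2*√(-22))/(-22))*(-469) + 121 = ((½)*(-1/22)*(-22 + √2*(I*√22)))*(-469) + 121 = ((½)*(-1/22)*(-22 + 2*I*√11))*(-469) + 121 = (½ - I*√11/22)*(-469) + 121 = (-469/2 + 469*I*√11/22) + 121 = -227/2 + 469*I*√11/22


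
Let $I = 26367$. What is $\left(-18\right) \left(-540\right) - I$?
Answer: $-16647$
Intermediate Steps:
$\left(-18\right) \left(-540\right) - I = \left(-18\right) \left(-540\right) - 26367 = 9720 - 26367 = -16647$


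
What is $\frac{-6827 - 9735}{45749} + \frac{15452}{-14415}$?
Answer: $- \frac{945654778}{659471835} \approx -1.434$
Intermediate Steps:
$\frac{-6827 - 9735}{45749} + \frac{15452}{-14415} = \left(-6827 - 9735\right) \frac{1}{45749} + 15452 \left(- \frac{1}{14415}\right) = \left(-16562\right) \frac{1}{45749} - \frac{15452}{14415} = - \frac{16562}{45749} - \frac{15452}{14415} = - \frac{945654778}{659471835}$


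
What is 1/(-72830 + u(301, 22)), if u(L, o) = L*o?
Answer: -1/66208 ≈ -1.5104e-5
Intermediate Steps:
1/(-72830 + u(301, 22)) = 1/(-72830 + 301*22) = 1/(-72830 + 6622) = 1/(-66208) = -1/66208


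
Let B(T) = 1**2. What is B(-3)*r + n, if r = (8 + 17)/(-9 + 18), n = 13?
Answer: 142/9 ≈ 15.778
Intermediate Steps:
B(T) = 1
r = 25/9 ≈ 2.7778
B(-3)*r + n = 1*(25/9) + 13 = 25/9 + 13 = 142/9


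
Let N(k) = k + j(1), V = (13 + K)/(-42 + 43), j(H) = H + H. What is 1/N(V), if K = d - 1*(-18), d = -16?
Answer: 1/17 ≈ 0.058824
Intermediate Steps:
j(H) = 2*H
K = 2 (K = -16 - 1*(-18) = -16 + 18 = 2)
V = 15 (V = (13 + 2)/(-42 + 43) = 15/1 = 15*1 = 15)
N(k) = 2 + k (N(k) = k + 2*1 = k + 2 = 2 + k)
1/N(V) = 1/(2 + 15) = 1/17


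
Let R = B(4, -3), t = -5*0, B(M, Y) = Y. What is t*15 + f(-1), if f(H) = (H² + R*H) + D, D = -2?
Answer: 2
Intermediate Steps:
t = 0
R = -3
f(H) = -2 + H² - 3*H (f(H) = (H² - 3*H) - 2 = -2 + H² - 3*H)
t*15 + f(-1) = 0*15 + (-2 + (-1)² - 3*(-1)) = 0 + (-2 + 1 + 3) = 0 + 2 = 2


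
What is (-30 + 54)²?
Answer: 576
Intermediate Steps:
(-30 + 54)² = 24² = 576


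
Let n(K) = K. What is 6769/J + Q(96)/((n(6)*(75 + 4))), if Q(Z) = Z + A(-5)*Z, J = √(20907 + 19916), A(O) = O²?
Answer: 416/79 + 6769*√40823/40823 ≈ 38.768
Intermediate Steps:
J = √40823 ≈ 202.05
Q(Z) = 26*Z (Q(Z) = Z + (-5)²*Z = Z + 25*Z = 26*Z)
6769/J + Q(96)/((n(6)*(75 + 4))) = 6769/(√40823) + (26*96)/((6*(75 + 4))) = 6769*(√40823/40823) + 2496/((6*79)) = 6769*√40823/40823 + 2496/474 = 6769*√40823/40823 + 2496*(1/474) = 6769*√40823/40823 + 416/79 = 416/79 + 6769*√40823/40823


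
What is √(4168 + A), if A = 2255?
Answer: √6423 ≈ 80.144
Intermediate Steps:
√(4168 + A) = √(4168 + 2255) = √6423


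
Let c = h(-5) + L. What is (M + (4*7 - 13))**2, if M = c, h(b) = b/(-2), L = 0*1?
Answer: 1225/4 ≈ 306.25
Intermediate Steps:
L = 0
h(b) = -b/2 (h(b) = b*(-1/2) = -b/2)
c = 5/2 (c = -1/2*(-5) + 0 = 5/2 + 0 = 5/2 ≈ 2.5000)
M = 5/2 ≈ 2.5000
(M + (4*7 - 13))**2 = (5/2 + (4*7 - 13))**2 = (5/2 + (28 - 13))**2 = (5/2 + 15)**2 = (35/2)**2 = 1225/4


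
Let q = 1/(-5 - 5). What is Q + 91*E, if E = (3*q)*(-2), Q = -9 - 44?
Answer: 8/5 ≈ 1.6000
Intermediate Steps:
Q = -53
q = -⅒ (q = 1/(-10) = -⅒ ≈ -0.10000)
E = ⅗ (E = (3*(-⅒))*(-2) = -3/10*(-2) = ⅗ ≈ 0.60000)
Q + 91*E = -53 + 91*(⅗) = -53 + 273/5 = 8/5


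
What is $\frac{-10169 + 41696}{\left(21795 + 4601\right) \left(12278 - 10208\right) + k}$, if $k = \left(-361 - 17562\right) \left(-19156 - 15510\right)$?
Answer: $\frac{31527}{675958438} \approx 4.664 \cdot 10^{-5}$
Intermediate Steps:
$k = 621318718$ ($k = \left(-17923\right) \left(-34666\right) = 621318718$)
$\frac{-10169 + 41696}{\left(21795 + 4601\right) \left(12278 - 10208\right) + k} = \frac{-10169 + 41696}{\left(21795 + 4601\right) \left(12278 - 10208\right) + 621318718} = \frac{31527}{26396 \cdot 2070 + 621318718} = \frac{31527}{54639720 + 621318718} = \frac{31527}{675958438}$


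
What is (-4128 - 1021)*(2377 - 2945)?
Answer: 2924632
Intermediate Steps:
(-4128 - 1021)*(2377 - 2945) = -5149*(-568) = 2924632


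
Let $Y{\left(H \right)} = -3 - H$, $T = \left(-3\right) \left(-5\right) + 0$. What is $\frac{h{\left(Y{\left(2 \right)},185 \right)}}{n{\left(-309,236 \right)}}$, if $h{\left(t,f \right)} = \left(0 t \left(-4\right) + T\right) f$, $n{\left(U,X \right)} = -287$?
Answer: $- \frac{2775}{287} \approx -9.669$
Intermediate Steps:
$T = 15$ ($T = 15 + 0 = 15$)
$h{\left(t,f \right)} = 15 f$ ($h{\left(t,f \right)} = \left(0 t \left(-4\right) + 15\right) f = \left(0 \left(-4\right) + 15\right) f = \left(0 + 15\right) f = 15 f$)
$\frac{h{\left(Y{\left(2 \right)},185 \right)}}{n{\left(-309,236 \right)}} = \frac{15 \cdot 185}{-287} = 2775 \left(- \frac{1}{287}\right) = - \frac{2775}{287}$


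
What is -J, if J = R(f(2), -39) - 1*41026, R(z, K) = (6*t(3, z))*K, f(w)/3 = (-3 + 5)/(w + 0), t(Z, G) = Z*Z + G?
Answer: 43834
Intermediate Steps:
t(Z, G) = G + Z² (t(Z, G) = Z² + G = G + Z²)
f(w) = 6/w (f(w) = 3*((-3 + 5)/(w + 0)) = 3*(2/w) = 6/w)
R(z, K) = K*(54 + 6*z) (R(z, K) = (6*(z + 3²))*K = (6*(z + 9))*K = (6*(9 + z))*K = (54 + 6*z)*K = K*(54 + 6*z))
J = -43834 (J = 6*(-39)*(9 + 6/2) - 1*41026 = 6*(-39)*(9 + 6*(½)) - 41026 = 6*(-39)*(9 + 3) - 41026 = 6*(-39)*12 - 41026 = -2808 - 41026 = -43834)
-J = -1*(-43834) = 43834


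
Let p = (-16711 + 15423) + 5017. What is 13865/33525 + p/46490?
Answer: 30783943/62343090 ≈ 0.49378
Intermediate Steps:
p = 3729 (p = -1288 + 5017 = 3729)
13865/33525 + p/46490 = 13865/33525 + 3729/46490 = 13865*(1/33525) + 3729*(1/46490) = 2773/6705 + 3729/46490 = 30783943/62343090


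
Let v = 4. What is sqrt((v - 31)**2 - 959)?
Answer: I*sqrt(230) ≈ 15.166*I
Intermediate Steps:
sqrt((v - 31)**2 - 959) = sqrt((4 - 31)**2 - 959) = sqrt((-27)**2 - 959) = sqrt(729 - 959) = sqrt(-230) = I*sqrt(230)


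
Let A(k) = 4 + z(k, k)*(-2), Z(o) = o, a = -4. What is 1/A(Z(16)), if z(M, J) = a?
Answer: 1/12 ≈ 0.083333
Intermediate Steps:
z(M, J) = -4
A(k) = 12 (A(k) = 4 - 4*(-2) = 4 + 8 = 12)
1/A(Z(16)) = 1/12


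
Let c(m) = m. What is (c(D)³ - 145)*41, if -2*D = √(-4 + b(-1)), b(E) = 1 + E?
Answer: -5945 + 41*I ≈ -5945.0 + 41.0*I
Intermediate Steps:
D = -I (D = -√(-4 + (1 - 1))/2 = -√(-4 + 0)/2 = -I ≈ -1.0*I)
(c(D)³ - 145)*41 = ((-I)³ - 145)*41 = (I - 145)*41 = (-145 + I)*41 = -5945 + 41*I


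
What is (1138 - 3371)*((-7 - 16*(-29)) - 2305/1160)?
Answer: -8128351/8 ≈ -1.0160e+6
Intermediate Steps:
(1138 - 3371)*((-7 - 16*(-29)) - 2305/1160) = -2233*((-7 + 464) - 2305*1/1160) = -2233*(457 - 461/232) = -2233*105563/232 = -8128351/8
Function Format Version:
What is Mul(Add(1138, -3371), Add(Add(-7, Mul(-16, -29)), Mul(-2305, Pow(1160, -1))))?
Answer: Rational(-8128351, 8) ≈ -1.0160e+6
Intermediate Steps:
Mul(Add(1138, -3371), Add(Add(-7, Mul(-16, -29)), Mul(-2305, Pow(1160, -1)))) = Mul(-2233, Add(Add(-7, 464), Mul(-2305, Rational(1, 1160)))) = Mul(-2233, Add(457, Rational(-461, 232))) = Mul(-2233, Rational(105563, 232)) = Rational(-8128351, 8)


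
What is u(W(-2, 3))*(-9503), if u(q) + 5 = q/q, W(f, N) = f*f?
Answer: 38012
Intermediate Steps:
W(f, N) = f**2
u(q) = -4 (u(q) = -5 + q/q = -5 + 1 = -4)
u(W(-2, 3))*(-9503) = -4*(-9503) = 38012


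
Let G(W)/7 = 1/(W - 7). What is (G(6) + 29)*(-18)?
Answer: -396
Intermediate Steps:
G(W) = 7/(-7 + W) (G(W) = 7/(W - 7) = 7/(-7 + W))
(G(6) + 29)*(-18) = (7/(-7 + 6) + 29)*(-18) = (7/(-1) + 29)*(-18) = (7*(-1) + 29)*(-18) = (-7 + 29)*(-18) = 22*(-18) = -396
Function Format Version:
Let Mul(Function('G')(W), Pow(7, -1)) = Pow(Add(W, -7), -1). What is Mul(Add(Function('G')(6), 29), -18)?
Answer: -396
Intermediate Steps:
Function('G')(W) = Mul(7, Pow(Add(-7, W), -1)) (Function('G')(W) = Mul(7, Pow(Add(W, -7), -1)) = Mul(7, Pow(Add(-7, W), -1)))
Mul(Add(Function('G')(6), 29), -18) = Mul(Add(Mul(7, Pow(Add(-7, 6), -1)), 29), -18) = Mul(Add(Mul(7, Pow(-1, -1)), 29), -18) = Mul(Add(Mul(7, -1), 29), -18) = Mul(Add(-7, 29), -18) = Mul(22, -18) = -396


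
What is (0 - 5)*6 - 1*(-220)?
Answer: 190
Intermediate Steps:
(0 - 5)*6 - 1*(-220) = -5*6 + 220 = -30 + 220 = 190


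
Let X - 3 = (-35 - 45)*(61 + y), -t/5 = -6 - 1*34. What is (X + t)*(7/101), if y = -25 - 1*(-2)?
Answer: -19859/101 ≈ -196.62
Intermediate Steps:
y = -23 (y = -25 + 2 = -23)
t = 200 (t = -5*(-6 - 1*34) = -5*(-6 - 34) = -5*(-40) = 200)
X = -3037 (X = 3 + (-35 - 45)*(61 - 23) = 3 - 80*38 = 3 - 3040 = -3037)
(X + t)*(7/101) = (-3037 + 200)*(7/101) = -19859/101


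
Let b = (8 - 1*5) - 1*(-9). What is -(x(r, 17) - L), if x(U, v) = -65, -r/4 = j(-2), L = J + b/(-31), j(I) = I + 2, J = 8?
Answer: 2251/31 ≈ 72.613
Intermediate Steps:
j(I) = 2 + I
b = 12 (b = (8 - 5) + 9 = 3 + 9 = 12)
L = 236/31 (L = 8 + 12/(-31) = 8 + 12*(-1/31) = 8 - 12/31 = 236/31 ≈ 7.6129)
r = 0 (r = -4*(2 - 2) = -4*0 = 0)
-(x(r, 17) - L) = -(-65 - 1*236/31) = -(-65 - 236/31) = -1*(-2251/31) = 2251/31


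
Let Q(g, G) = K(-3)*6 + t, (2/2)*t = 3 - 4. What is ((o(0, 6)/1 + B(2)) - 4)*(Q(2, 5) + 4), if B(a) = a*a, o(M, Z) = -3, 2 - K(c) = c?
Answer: -99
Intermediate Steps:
K(c) = 2 - c
B(a) = a**2
t = -1 (t = 3 - 4 = -1)
Q(g, G) = 29 (Q(g, G) = (2 - 1*(-3))*6 - 1 = (2 + 3)*6 - 1 = 5*6 - 1 = 30 - 1 = 29)
((o(0, 6)/1 + B(2)) - 4)*(Q(2, 5) + 4) = ((-3/1 + 2**2) - 4)*(29 + 4) = ((-3*1 + 4) - 4)*33 = ((-3 + 4) - 4)*33 = (1 - 4)*33 = -3*33 = -99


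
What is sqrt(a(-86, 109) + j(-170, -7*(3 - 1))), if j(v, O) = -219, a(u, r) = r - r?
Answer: I*sqrt(219) ≈ 14.799*I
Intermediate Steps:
a(u, r) = 0
sqrt(a(-86, 109) + j(-170, -7*(3 - 1))) = sqrt(0 - 219) = sqrt(-219) = I*sqrt(219)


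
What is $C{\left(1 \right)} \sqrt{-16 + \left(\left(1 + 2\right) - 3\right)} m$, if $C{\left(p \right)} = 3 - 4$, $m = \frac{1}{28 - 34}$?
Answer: $\frac{2 i}{3} \approx 0.66667 i$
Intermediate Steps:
$m = - \frac{1}{6}$ ($m = \frac{1}{-6} = - \frac{1}{6} \approx -0.16667$)
$C{\left(p \right)} = -1$ ($C{\left(p \right)} = 3 - 4 = -1$)
$C{\left(1 \right)} \sqrt{-16 + \left(\left(1 + 2\right) - 3\right)} m = - \sqrt{-16 + \left(\left(1 + 2\right) - 3\right)} \left(- \frac{1}{6}\right) = - \sqrt{-16 + \left(3 - 3\right)} \left(- \frac{1}{6}\right) = - \sqrt{-16 + 0} \left(- \frac{1}{6}\right) = - \sqrt{-16} \left(- \frac{1}{6}\right) = - 4 i \left(- \frac{1}{6}\right) = \frac{2 i}{3}$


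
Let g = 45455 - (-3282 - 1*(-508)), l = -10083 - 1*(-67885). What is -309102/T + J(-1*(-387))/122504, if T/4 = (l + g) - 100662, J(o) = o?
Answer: -9464480049/657723976 ≈ -14.390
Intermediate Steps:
l = 57802 (l = -10083 + 67885 = 57802)
g = 48229 (g = 45455 - (-3282 + 508) = 45455 - 1*(-2774) = 45455 + 2774 = 48229)
T = 21476 (T = 4*((57802 + 48229) - 100662) = 4*(106031 - 100662) = 4*5369 = 21476)
-309102/T + J(-1*(-387))/122504 = -309102/21476 - 1*(-387)/122504 = -309102*1/21476 + 387*(1/122504) = -154551/10738 + 387/122504 = -9464480049/657723976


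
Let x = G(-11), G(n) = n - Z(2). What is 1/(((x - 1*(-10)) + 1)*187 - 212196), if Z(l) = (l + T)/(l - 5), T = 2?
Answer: -3/635840 ≈ -4.7182e-6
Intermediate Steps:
Z(l) = (2 + l)/(-5 + l) (Z(l) = (l + 2)/(l - 5) = (2 + l)/(-5 + l))
G(n) = 4/3 + n (G(n) = n - (2 + 2)/(-5 + 2) = n - 4/(-3) = n - (-1)*4/3 = n - 1*(-4/3) = n + 4/3 = 4/3 + n)
x = -29/3 (x = 4/3 - 11 = -29/3 ≈ -9.6667)
1/(((x - 1*(-10)) + 1)*187 - 212196) = 1/(((-29/3 - 1*(-10)) + 1)*187 - 212196) = 1/(((-29/3 + 10) + 1)*187 - 212196) = 1/((⅓ + 1)*187 - 212196) = 1/((4/3)*187 - 212196) = 1/(748/3 - 212196) = 1/(-635840/3) = -3/635840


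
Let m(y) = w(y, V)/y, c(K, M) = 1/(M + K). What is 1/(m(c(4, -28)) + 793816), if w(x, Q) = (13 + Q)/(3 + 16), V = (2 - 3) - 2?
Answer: 19/15082264 ≈ 1.2598e-6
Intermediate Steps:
V = -3 (V = -1 - 2 = -3)
w(x, Q) = 13/19 + Q/19 (w(x, Q) = (13 + Q)/19 = (13 + Q)*(1/19) = 13/19 + Q/19)
c(K, M) = 1/(K + M)
m(y) = 10/(19*y) (m(y) = (13/19 + (1/19)*(-3))/y = (13/19 - 3/19)/y = 10/(19*y))
1/(m(c(4, -28)) + 793816) = 1/(10/(19*(1/(4 - 28))) + 793816) = 1/(10/(19*(1/(-24))) + 793816) = 1/(10/(19*(-1/24)) + 793816) = 1/((10/19)*(-24) + 793816) = 1/(-240/19 + 793816) = 1/(15082264/19) = 19/15082264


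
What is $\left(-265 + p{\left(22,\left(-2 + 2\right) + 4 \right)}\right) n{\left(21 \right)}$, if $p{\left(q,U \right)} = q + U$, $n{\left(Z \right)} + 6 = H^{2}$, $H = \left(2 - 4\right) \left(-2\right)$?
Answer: $-2390$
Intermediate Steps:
$H = 4$ ($H = \left(-2\right) \left(-2\right) = 4$)
$n{\left(Z \right)} = 10$ ($n{\left(Z \right)} = -6 + 4^{2} = -6 + 16 = 10$)
$p{\left(q,U \right)} = U + q$
$\left(-265 + p{\left(22,\left(-2 + 2\right) + 4 \right)}\right) n{\left(21 \right)} = \left(-265 + \left(\left(\left(-2 + 2\right) + 4\right) + 22\right)\right) 10 = \left(-265 + \left(\left(0 + 4\right) + 22\right)\right) 10 = \left(-265 + \left(4 + 22\right)\right) 10 = \left(-265 + 26\right) 10 = \left(-239\right) 10 = -2390$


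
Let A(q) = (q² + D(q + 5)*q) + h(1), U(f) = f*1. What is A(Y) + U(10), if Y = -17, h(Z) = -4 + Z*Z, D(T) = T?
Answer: 500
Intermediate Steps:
h(Z) = -4 + Z²
U(f) = f
A(q) = -3 + q² + q*(5 + q) (A(q) = (q² + (q + 5)*q) + (-4 + 1²) = (q² + (5 + q)*q) + (-4 + 1) = (q² + q*(5 + q)) - 3 = -3 + q² + q*(5 + q))
A(Y) + U(10) = (-3 + (-17)² - 17*(5 - 17)) + 10 = (-3 + 289 - 17*(-12)) + 10 = (-3 + 289 + 204) + 10 = 490 + 10 = 500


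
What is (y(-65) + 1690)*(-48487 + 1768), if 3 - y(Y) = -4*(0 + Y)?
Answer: -66948327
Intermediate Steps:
y(Y) = 3 + 4*Y (y(Y) = 3 - (-4)*(0 + Y) = 3 - (-4)*Y = 3 + 4*Y)
(y(-65) + 1690)*(-48487 + 1768) = ((3 + 4*(-65)) + 1690)*(-48487 + 1768) = ((3 - 260) + 1690)*(-46719) = (-257 + 1690)*(-46719) = 1433*(-46719) = -66948327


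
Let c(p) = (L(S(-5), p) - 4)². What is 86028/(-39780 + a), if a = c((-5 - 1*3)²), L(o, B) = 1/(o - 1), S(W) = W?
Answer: -46224/21365 ≈ -2.1635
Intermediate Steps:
L(o, B) = 1/(-1 + o)
c(p) = 625/36 (c(p) = (1/(-1 - 5) - 4)² = (1/(-6) - 4)² = (-⅙ - 4)² = (-25/6)² = 625/36)
a = 625/36 ≈ 17.361
86028/(-39780 + a) = 86028/(-39780 + 625/36) = 86028/(-1431455/36) = 86028*(-36/1431455) = -46224/21365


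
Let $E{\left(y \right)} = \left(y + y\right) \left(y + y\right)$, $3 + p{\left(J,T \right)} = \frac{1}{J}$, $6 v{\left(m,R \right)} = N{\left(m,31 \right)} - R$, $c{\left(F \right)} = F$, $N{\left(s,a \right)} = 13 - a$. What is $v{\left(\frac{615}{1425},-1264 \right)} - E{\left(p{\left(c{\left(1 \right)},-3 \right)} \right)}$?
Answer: $\frac{575}{3} \approx 191.67$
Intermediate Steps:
$v{\left(m,R \right)} = -3 - \frac{R}{6}$ ($v{\left(m,R \right)} = \frac{\left(13 - 31\right) - R}{6} = \frac{-18 - R}{6} = -3 - \frac{R}{6}$)
$p{\left(J,T \right)} = -3 + \frac{1}{J}$
$E{\left(y \right)} = 4 y^{2}$ ($E{\left(y \right)} = 2 y 2 y = 4 y^{2}$)
$v{\left(\frac{615}{1425},-1264 \right)} - E{\left(p{\left(c{\left(1 \right)},-3 \right)} \right)} = \left(-3 - - \frac{632}{3}\right) - 4 \left(-3 + 1^{-1}\right)^{2} = \left(-3 + \frac{632}{3}\right) - 4 \left(-3 + 1\right)^{2} = \frac{623}{3} - 4 \left(-2\right)^{2} = \frac{623}{3} - 4 \cdot 4 = \frac{623}{3} - 16 = \frac{575}{3}$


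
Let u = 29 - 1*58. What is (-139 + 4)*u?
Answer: 3915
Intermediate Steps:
u = -29 (u = 29 - 58 = -29)
(-139 + 4)*u = (-139 + 4)*(-29) = -135*(-29) = 3915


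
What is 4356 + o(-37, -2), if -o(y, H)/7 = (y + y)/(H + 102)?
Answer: 218059/50 ≈ 4361.2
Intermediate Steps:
o(y, H) = -14*y/(102 + H) (o(y, H) = -7*(y + y)/(H + 102) = -7*2*y/(102 + H) = -14*y/(102 + H))
4356 + o(-37, -2) = 4356 - 14*(-37)/(102 - 2) = 4356 - 14*(-37)/100 = 4356 - 14*(-37)*1/100 = 4356 + 259/50 = 218059/50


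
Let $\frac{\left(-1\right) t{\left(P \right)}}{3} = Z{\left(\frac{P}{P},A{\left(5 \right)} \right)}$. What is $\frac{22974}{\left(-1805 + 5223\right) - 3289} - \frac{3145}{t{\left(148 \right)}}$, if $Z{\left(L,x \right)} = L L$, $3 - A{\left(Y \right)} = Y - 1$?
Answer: $\frac{158209}{129} \approx 1226.4$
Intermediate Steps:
$A{\left(Y \right)} = 4 - Y$ ($A{\left(Y \right)} = 3 - \left(Y - 1\right) = 3 - \left(-1 + Y\right) = 4 - Y$)
$Z{\left(L,x \right)} = L^{2}$
$t{\left(P \right)} = -3$ ($t{\left(P \right)} = - 3 \left(\frac{P}{P}\right)^{2} = - 3 \cdot 1^{2} = \left(-3\right) 1 = -3$)
$\frac{22974}{\left(-1805 + 5223\right) - 3289} - \frac{3145}{t{\left(148 \right)}} = \frac{22974}{\left(-1805 + 5223\right) - 3289} - \frac{3145}{-3} = \frac{22974}{3418 - 3289} - - \frac{3145}{3} = \frac{22974}{129} + \frac{3145}{3} = 22974 \cdot \frac{1}{129} + \frac{3145}{3} = \frac{7658}{43} + \frac{3145}{3} = \frac{158209}{129}$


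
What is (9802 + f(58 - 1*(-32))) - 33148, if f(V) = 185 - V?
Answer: -23251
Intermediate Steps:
(9802 + f(58 - 1*(-32))) - 33148 = (9802 + (185 - (58 - 1*(-32)))) - 33148 = (9802 + (185 - (58 + 32))) - 33148 = (9802 + (185 - 1*90)) - 33148 = (9802 + (185 - 90)) - 33148 = (9802 + 95) - 33148 = 9897 - 33148 = -23251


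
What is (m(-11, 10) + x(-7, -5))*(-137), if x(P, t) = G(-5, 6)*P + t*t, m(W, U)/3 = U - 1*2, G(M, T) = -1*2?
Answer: -8631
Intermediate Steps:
G(M, T) = -2
m(W, U) = -6 + 3*U (m(W, U) = 3*(U - 1*2) = 3*(U - 2) = 3*(-2 + U) = -6 + 3*U)
x(P, t) = t**2 - 2*P (x(P, t) = -2*P + t*t = -2*P + t**2 = t**2 - 2*P)
(m(-11, 10) + x(-7, -5))*(-137) = ((-6 + 3*10) + ((-5)**2 - 2*(-7)))*(-137) = ((-6 + 30) + (25 + 14))*(-137) = (24 + 39)*(-137) = 63*(-137) = -8631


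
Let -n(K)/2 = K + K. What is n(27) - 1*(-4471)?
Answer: 4363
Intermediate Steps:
n(K) = -4*K (n(K) = -2*(K + K) = -4*K)
n(27) - 1*(-4471) = -4*27 - 1*(-4471) = -108 + 4471 = 4363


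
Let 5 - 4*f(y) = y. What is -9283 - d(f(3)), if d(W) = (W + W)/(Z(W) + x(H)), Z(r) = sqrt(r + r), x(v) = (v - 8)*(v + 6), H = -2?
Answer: -362036/39 ≈ -9283.0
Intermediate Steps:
x(v) = (-8 + v)*(6 + v)
f(y) = 5/4 - y/4
Z(r) = sqrt(2)*sqrt(r) (Z(r) = sqrt(2*r) = sqrt(2)*sqrt(r))
d(W) = 2*W/(-40 + sqrt(2)*sqrt(W)) (d(W) = (W + W)/(sqrt(2)*sqrt(W) + (-48 + (-2)**2 - 2*(-2))) = (2*W)/(sqrt(2)*sqrt(W) + (-48 + 4 + 4)) = (2*W)/(sqrt(2)*sqrt(W) - 40) = (2*W)/(-40 + sqrt(2)*sqrt(W)) = 2*W/(-40 + sqrt(2)*sqrt(W)))
-9283 - d(f(3)) = -9283 - 2*(5/4 - 1/4*3)/(-40 + sqrt(2)*sqrt(5/4 - 1/4*3)) = -9283 - 2*(5/4 - 3/4)/(-40 + sqrt(2)*sqrt(5/4 - 3/4)) = -9283 - 2/(2*(-40 + sqrt(2)*sqrt(1/2))) = -9283 - 2/(2*(-40 + sqrt(2)*(sqrt(2)/2))) = -9283 - 2/(2*(-40 + 1)) = -9283 - 2/(2*(-39)) = -9283 - 2*(-1)/(2*39) = -9283 - 1*(-1/39) = -9283 + 1/39 = -362036/39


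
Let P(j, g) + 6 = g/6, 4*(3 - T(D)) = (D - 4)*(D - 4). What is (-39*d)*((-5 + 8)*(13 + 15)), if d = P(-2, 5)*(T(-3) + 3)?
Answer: -211575/2 ≈ -1.0579e+5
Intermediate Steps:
T(D) = 3 - (-4 + D)**2/4 (T(D) = 3 - (D - 4)*(D - 4)/4 = 3 - (-4 + D)*(-4 + D)/4 = 3 - (-4 + D)**2/4)
P(j, g) = -6 + g/6
d = 775/24 (d = (-6 + (1/6)*5)*((3 - (-4 - 3)**2/4) + 3) = (-6 + 5/6)*((3 - 1/4*(-7)**2) + 3) = -31*((3 - 1/4*49) + 3)/6 = -31*((3 - 49/4) + 3)/6 = -31*(-37/4 + 3)/6 = -31/6*(-25/4) = 775/24 ≈ 32.292)
(-39*d)*((-5 + 8)*(13 + 15)) = (-39*775/24)*((-5 + 8)*(13 + 15)) = -30225*28/8 = -10075/8*84 = -211575/2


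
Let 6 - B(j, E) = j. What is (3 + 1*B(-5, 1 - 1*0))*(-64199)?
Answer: -898786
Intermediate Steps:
B(j, E) = 6 - j
(3 + 1*B(-5, 1 - 1*0))*(-64199) = (3 + 1*(6 - 1*(-5)))*(-64199) = (3 + 1*(6 + 5))*(-64199) = (3 + 1*11)*(-64199) = (3 + 11)*(-64199) = 14*(-64199) = -898786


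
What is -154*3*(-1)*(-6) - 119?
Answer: -2891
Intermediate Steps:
-154*3*(-1)*(-6) - 119 = -(-462)*(-6) - 119 = -154*18 - 119 = -2772 - 119 = -2891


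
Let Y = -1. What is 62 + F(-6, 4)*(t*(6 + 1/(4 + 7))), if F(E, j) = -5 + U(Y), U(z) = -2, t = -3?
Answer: 2089/11 ≈ 189.91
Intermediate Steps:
F(E, j) = -7 (F(E, j) = -5 - 2 = -7)
62 + F(-6, 4)*(t*(6 + 1/(4 + 7))) = 62 - (-21)*(6 + 1/(4 + 7)) = 62 - (-21)*(6 + 1/11) = 62 - (-21)*67/11 = 62 - 7*(-201/11) = 62 + 1407/11 = 2089/11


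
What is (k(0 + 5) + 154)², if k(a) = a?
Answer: 25281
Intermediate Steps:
(k(0 + 5) + 154)² = ((0 + 5) + 154)² = (5 + 154)² = 159² = 25281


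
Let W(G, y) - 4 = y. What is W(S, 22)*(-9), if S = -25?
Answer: -234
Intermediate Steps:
W(G, y) = 4 + y
W(S, 22)*(-9) = (4 + 22)*(-9) = 26*(-9) = -234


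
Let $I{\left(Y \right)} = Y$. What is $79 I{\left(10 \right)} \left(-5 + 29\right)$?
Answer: $18960$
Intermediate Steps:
$79 I{\left(10 \right)} \left(-5 + 29\right) = 79 \cdot 10 \left(-5 + 29\right) = 790 \cdot 24 = 18960$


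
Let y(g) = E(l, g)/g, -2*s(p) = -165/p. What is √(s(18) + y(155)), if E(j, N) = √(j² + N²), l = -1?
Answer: √(3964125 + 5580*√24026)/930 ≈ 2.3629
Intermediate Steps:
s(p) = 165/(2*p) (s(p) = -(-165)/(2*p) = 165/(2*p))
E(j, N) = √(N² + j²)
y(g) = √(1 + g²)/g (y(g) = √(g² + (-1)²)/g = √(g² + 1)/g = √(1 + g²)/g)
√(s(18) + y(155)) = √((165/2)/18 + √(1 + 155²)/155) = √((165/2)*(1/18) + √(1 + 24025)/155) = √(55/12 + √24026/155)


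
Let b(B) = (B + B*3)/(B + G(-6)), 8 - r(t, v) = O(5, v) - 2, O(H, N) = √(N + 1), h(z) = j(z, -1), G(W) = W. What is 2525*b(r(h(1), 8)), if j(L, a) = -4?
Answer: 70700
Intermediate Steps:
h(z) = -4
O(H, N) = √(1 + N)
r(t, v) = 10 - √(1 + v) (r(t, v) = 8 - (√(1 + v) - 2) = 8 - (-2 + √(1 + v)) = 8 + (2 - √(1 + v)) = 10 - √(1 + v))
b(B) = 4*B/(-6 + B) (b(B) = (B + B*3)/(B - 6) = (B + 3*B)/(-6 + B) = (4*B)/(-6 + B) = 4*B/(-6 + B))
2525*b(r(h(1), 8)) = 2525*(4*(10 - √(1 + 8))/(-6 + (10 - √(1 + 8)))) = 2525*(4*(10 - √9)/(-6 + (10 - √9))) = 2525*(4*(10 - 1*3)/(-6 + (10 - 1*3))) = 2525*(4*(10 - 3)/(-6 + (10 - 3))) = 2525*(4*7/(-6 + 7)) = 2525*(4*7/1) = 2525*(4*7*1) = 2525*28 = 70700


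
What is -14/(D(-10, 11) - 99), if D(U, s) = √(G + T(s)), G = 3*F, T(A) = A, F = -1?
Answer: 198/1399 + 4*√2/1399 ≈ 0.14557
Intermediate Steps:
G = -3 (G = 3*(-1) = -3)
D(U, s) = √(-3 + s)
-14/(D(-10, 11) - 99) = -14/(√(-3 + 11) - 99) = -14/(√8 - 99) = -14/(2*√2 - 99) = -14/(-99 + 2*√2)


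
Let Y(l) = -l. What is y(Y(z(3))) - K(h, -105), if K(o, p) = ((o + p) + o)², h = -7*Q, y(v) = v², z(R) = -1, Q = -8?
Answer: -48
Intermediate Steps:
h = 56 (h = -7*(-8) = 56)
K(o, p) = (p + 2*o)²
y(Y(z(3))) - K(h, -105) = (-1*(-1))² - (-105 + 2*56)² = 1² - (-105 + 112)² = 1 - 1*7² = 1 - 1*49 = 1 - 49 = -48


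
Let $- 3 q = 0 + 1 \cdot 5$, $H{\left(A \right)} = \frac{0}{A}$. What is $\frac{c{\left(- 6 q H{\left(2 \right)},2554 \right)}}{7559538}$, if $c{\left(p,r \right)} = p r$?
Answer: $0$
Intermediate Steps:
$H{\left(A \right)} = 0$
$q = - \frac{5}{3}$ ($q = - \frac{0 + 1 \cdot 5}{3} = - \frac{0 + 5}{3} = \left(- \frac{1}{3}\right) 5 = - \frac{5}{3} \approx -1.6667$)
$\frac{c{\left(- 6 q H{\left(2 \right)},2554 \right)}}{7559538} = \frac{\left(-6\right) \left(- \frac{5}{3}\right) 0 \cdot 2554}{7559538} = 10 \cdot 0 \cdot 2554 \cdot \frac{1}{7559538} = 0 \cdot 2554 \cdot \frac{1}{7559538} = 0 \cdot \frac{1}{7559538} = 0$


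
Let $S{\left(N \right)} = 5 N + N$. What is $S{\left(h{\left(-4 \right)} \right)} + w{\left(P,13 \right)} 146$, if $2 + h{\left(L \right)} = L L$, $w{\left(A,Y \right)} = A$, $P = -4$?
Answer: $-500$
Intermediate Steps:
$h{\left(L \right)} = -2 + L^{2}$ ($h{\left(L \right)} = -2 + L L = -2 + L^{2}$)
$S{\left(N \right)} = 6 N$
$S{\left(h{\left(-4 \right)} \right)} + w{\left(P,13 \right)} 146 = 6 \left(-2 + \left(-4\right)^{2}\right) - 584 = 6 \left(-2 + 16\right) - 584 = 6 \cdot 14 - 584 = 84 - 584 = -500$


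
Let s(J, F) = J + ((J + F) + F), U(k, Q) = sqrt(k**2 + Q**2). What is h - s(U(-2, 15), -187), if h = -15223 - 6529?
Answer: -21378 - 2*sqrt(229) ≈ -21408.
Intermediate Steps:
h = -21752
U(k, Q) = sqrt(Q**2 + k**2)
s(J, F) = 2*F + 2*J (s(J, F) = J + ((F + J) + F) = J + (J + 2*F) = 2*F + 2*J)
h - s(U(-2, 15), -187) = -21752 - (2*(-187) + 2*sqrt(15**2 + (-2)**2)) = -21752 - (-374 + 2*sqrt(225 + 4)) = -21752 - (-374 + 2*sqrt(229)) = -21752 + (374 - 2*sqrt(229)) = -21378 - 2*sqrt(229)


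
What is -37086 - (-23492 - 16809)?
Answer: 3215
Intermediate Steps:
-37086 - (-23492 - 16809) = -37086 - 1*(-40301) = -37086 + 40301 = 3215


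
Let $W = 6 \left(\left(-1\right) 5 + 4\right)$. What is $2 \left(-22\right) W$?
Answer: $264$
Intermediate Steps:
$W = -6$ ($W = 6 \left(-5 + 4\right) = 6 \left(-1\right) = -6$)
$2 \left(-22\right) W = 2 \left(-22\right) \left(-6\right) = \left(-44\right) \left(-6\right) = 264$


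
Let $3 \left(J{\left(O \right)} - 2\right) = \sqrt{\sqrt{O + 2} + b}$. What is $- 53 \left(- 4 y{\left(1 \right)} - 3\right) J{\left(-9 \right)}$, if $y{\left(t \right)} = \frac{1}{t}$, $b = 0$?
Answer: $742 + \frac{371 \sqrt[4]{7} \sqrt{i}}{3} \approx 884.24 + 142.24 i$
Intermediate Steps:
$J{\left(O \right)} = 2 + \frac{\sqrt[4]{2 + O}}{3}$ ($J{\left(O \right)} = 2 + \frac{\sqrt{\sqrt{O + 2} + 0}}{3} = 2 + \frac{\sqrt{\sqrt{2 + O} + 0}}{3} = 2 + \frac{\sqrt{\sqrt{2 + O}}}{3} = 2 + \frac{\sqrt[4]{2 + O}}{3}$)
$- 53 \left(- 4 y{\left(1 \right)} - 3\right) J{\left(-9 \right)} = - 53 \left(- \frac{4}{1} - 3\right) \left(2 + \frac{\sqrt[4]{2 - 9}}{3}\right) = - 53 \left(\left(-4\right) 1 - 3\right) \left(2 + \frac{\sqrt[4]{-7}}{3}\right) = - 53 \left(-4 - 3\right) \left(2 + \frac{\sqrt[4]{-7}}{3}\right) = \left(-53\right) \left(-7\right) \left(2 + \frac{\sqrt[4]{-7}}{3}\right) = 371 \left(2 + \frac{\sqrt[4]{-7}}{3}\right) = 742 + \frac{371 \sqrt[4]{-7}}{3}$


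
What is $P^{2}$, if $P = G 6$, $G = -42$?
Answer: $63504$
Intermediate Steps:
$P = -252$ ($P = \left(-42\right) 6 = -252$)
$P^{2} = \left(-252\right)^{2} = 63504$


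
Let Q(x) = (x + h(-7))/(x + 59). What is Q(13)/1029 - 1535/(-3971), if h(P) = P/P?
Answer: 8127191/21014532 ≈ 0.38674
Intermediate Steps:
h(P) = 1
Q(x) = (1 + x)/(59 + x) (Q(x) = (x + 1)/(x + 59) = (1 + x)/(59 + x))
Q(13)/1029 - 1535/(-3971) = ((1 + 13)/(59 + 13))/1029 - 1535/(-3971) = (14/72)*(1/1029) - 1535*(-1/3971) = ((1/72)*14)*(1/1029) + 1535/3971 = (7/36)*(1/1029) + 1535/3971 = 1/5292 + 1535/3971 = 8127191/21014532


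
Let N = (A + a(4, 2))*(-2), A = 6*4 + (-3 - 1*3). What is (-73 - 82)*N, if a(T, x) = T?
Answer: 6820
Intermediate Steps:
A = 18 (A = 24 + (-3 - 3) = 24 - 6 = 18)
N = -44 (N = (18 + 4)*(-2) = 22*(-2) = -44)
(-73 - 82)*N = (-73 - 82)*(-44) = -155*(-44) = 6820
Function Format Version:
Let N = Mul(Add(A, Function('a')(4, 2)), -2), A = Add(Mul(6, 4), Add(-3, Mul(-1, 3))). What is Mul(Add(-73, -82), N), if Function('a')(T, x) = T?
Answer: 6820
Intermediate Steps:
A = 18 (A = Add(24, Add(-3, -3)) = Add(24, -6) = 18)
N = -44 (N = Mul(Add(18, 4), -2) = Mul(22, -2) = -44)
Mul(Add(-73, -82), N) = Mul(Add(-73, -82), -44) = Mul(-155, -44) = 6820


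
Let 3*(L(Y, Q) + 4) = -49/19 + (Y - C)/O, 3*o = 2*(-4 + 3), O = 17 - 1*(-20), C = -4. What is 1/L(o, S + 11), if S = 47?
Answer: -6327/30557 ≈ -0.20706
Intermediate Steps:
O = 37 (O = 17 + 20 = 37)
o = -2/3 (o = (2*(-4 + 3))/3 = (2*(-1))/3 = (1/3)*(-2) = -2/3 ≈ -0.66667)
L(Y, Q) = -3391/703 + Y/111 (L(Y, Q) = -4 + (-49/19 + (Y - 1*(-4))/37)/3 = -4 + (-49*1/19 + (Y + 4)*(1/37))/3 = -4 + (-49/19 + (4 + Y)*(1/37))/3 = -4 + (-49/19 + (4/37 + Y/37))/3 = -4 + (-1737/703 + Y/37)/3 = -4 + (-579/703 + Y/111) = -3391/703 + Y/111)
1/L(o, S + 11) = 1/(-3391/703 + (1/111)*(-2/3)) = 1/(-3391/703 - 2/333) = 1/(-30557/6327) = -6327/30557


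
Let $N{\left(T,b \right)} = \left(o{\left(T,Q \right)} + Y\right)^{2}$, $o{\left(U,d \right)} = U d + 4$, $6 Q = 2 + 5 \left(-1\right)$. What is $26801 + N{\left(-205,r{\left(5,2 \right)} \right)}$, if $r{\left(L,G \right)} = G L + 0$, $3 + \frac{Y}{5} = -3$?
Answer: $\frac{130613}{4} \approx 32653.0$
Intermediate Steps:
$Y = -30$ ($Y = -15 + 5 \left(-3\right) = -15 - 15 = -30$)
$r{\left(L,G \right)} = G L$
$Q = - \frac{1}{2}$ ($Q = \frac{2 + 5 \left(-1\right)}{6} = \frac{2 - 5}{6} = \frac{1}{6} \left(-3\right) = - \frac{1}{2} \approx -0.5$)
$o{\left(U,d \right)} = 4 + U d$
$N{\left(T,b \right)} = \left(-26 - \frac{T}{2}\right)^{2}$ ($N{\left(T,b \right)} = \left(\left(4 + T \left(- \frac{1}{2}\right)\right) - 30\right)^{2} = \left(\left(4 - \frac{T}{2}\right) - 30\right)^{2} = \left(-26 - \frac{T}{2}\right)^{2}$)
$26801 + N{\left(-205,r{\left(5,2 \right)} \right)} = 26801 + \frac{\left(52 - 205\right)^{2}}{4} = 26801 + \frac{\left(-153\right)^{2}}{4} = 26801 + \frac{1}{4} \cdot 23409 = 26801 + \frac{23409}{4} = \frac{130613}{4}$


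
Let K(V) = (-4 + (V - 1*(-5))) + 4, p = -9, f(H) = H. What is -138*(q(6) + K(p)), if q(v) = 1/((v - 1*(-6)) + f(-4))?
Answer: 2139/4 ≈ 534.75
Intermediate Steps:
q(v) = 1/(2 + v) (q(v) = 1/((v - 1*(-6)) - 4) = 1/((v + 6) - 4) = 1/((6 + v) - 4) = 1/(2 + v))
K(V) = 5 + V (K(V) = (-4 + (V + 5)) + 4 = (-4 + (5 + V)) + 4 = (1 + V) + 4 = 5 + V)
-138*(q(6) + K(p)) = -138*(1/(2 + 6) + (5 - 9)) = -138*(1/8 - 4) = -138*(⅛ - 4) = -138*(-31/8) = 2139/4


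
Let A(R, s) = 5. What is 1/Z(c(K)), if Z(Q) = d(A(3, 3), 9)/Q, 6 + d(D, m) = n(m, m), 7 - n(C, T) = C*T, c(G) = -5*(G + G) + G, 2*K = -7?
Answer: -63/160 ≈ -0.39375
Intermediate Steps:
K = -7/2 (K = (1/2)*(-7) = -7/2 ≈ -3.5000)
c(G) = -9*G (c(G) = -10*G + G = -9*G)
n(C, T) = 7 - C*T
d(D, m) = 1 - m**2 (d(D, m) = -6 + (7 - m*m) = -6 + (7 - m**2) = 1 - m**2)
Z(Q) = -80/Q (Z(Q) = (1 - 1*9**2)/Q = (1 - 1*81)/Q = (1 - 81)/Q = -80/Q)
1/Z(c(K)) = 1/(-80/((-9*(-7/2)))) = 1/(-80/63/2) = 1/(-80*2/63) = 1/(-160/63) = -63/160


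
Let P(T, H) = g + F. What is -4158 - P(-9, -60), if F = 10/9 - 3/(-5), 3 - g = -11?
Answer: -187817/45 ≈ -4173.7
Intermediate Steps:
g = 14 (g = 3 - 1*(-11) = 3 + 11 = 14)
F = 77/45 (F = 10*(1/9) - 3*(-1/5) = 10/9 + 3/5 = 77/45 ≈ 1.7111)
P(T, H) = 707/45 (P(T, H) = 14 + 77/45 = 707/45)
-4158 - P(-9, -60) = -4158 - 1*707/45 = -4158 - 707/45 = -187817/45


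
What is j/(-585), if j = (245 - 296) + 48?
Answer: 1/195 ≈ 0.0051282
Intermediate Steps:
j = -3 (j = -51 + 48 = -3)
j/(-585) = -3/(-585) = -3*(-1/585) = 1/195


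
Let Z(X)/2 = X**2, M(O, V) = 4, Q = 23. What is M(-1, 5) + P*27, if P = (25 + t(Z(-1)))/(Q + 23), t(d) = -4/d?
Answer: 35/2 ≈ 17.500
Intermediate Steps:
Z(X) = 2*X**2
P = 1/2 (P = (25 - 4/(2*(-1)**2))/(23 + 23) = (25 - 4/(2*1))/46 = (25 - 4/2)*(1/46) = (25 - 4*1/2)*(1/46) = (25 - 2)*(1/46) = 23*(1/46) = 1/2 ≈ 0.50000)
M(-1, 5) + P*27 = 4 + (1/2)*27 = 4 + 27/2 = 35/2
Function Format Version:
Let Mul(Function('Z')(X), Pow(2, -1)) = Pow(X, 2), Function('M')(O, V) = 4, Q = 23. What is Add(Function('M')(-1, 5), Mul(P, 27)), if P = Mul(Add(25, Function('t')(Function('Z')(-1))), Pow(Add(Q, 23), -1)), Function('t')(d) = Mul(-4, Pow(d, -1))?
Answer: Rational(35, 2) ≈ 17.500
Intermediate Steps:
Function('Z')(X) = Mul(2, Pow(X, 2))
P = Rational(1, 2) (P = Mul(Add(25, Mul(-4, Pow(Mul(2, Pow(-1, 2)), -1))), Pow(Add(23, 23), -1)) = Mul(Add(25, Mul(-4, Pow(Mul(2, 1), -1))), Pow(46, -1)) = Mul(Add(25, Mul(-4, Pow(2, -1))), Rational(1, 46)) = Mul(Add(25, Mul(-4, Rational(1, 2))), Rational(1, 46)) = Mul(Add(25, -2), Rational(1, 46)) = Mul(23, Rational(1, 46)) = Rational(1, 2) ≈ 0.50000)
Add(Function('M')(-1, 5), Mul(P, 27)) = Add(4, Mul(Rational(1, 2), 27)) = Add(4, Rational(27, 2)) = Rational(35, 2)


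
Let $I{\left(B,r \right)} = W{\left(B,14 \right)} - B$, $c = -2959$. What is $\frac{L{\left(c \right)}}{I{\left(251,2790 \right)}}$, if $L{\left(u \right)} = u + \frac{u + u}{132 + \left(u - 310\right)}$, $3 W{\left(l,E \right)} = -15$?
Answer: $\frac{9276465}{803072} \approx 11.551$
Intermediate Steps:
$W{\left(l,E \right)} = -5$ ($W{\left(l,E \right)} = \frac{1}{3} \left(-15\right) = -5$)
$I{\left(B,r \right)} = -5 - B$
$L{\left(u \right)} = u + \frac{2 u}{-178 + u}$ ($L{\left(u \right)} = u + \frac{2 u}{132 + \left(-310 + u\right)} = u + \frac{2 u}{-178 + u}$)
$\frac{L{\left(c \right)}}{I{\left(251,2790 \right)}} = \frac{\left(-2959\right) \frac{1}{-178 - 2959} \left(-176 - 2959\right)}{-5 - 251} = \frac{\left(-2959\right) \frac{1}{-3137} \left(-3135\right)}{-5 - 251} = \frac{\left(-2959\right) \left(- \frac{1}{3137}\right) \left(-3135\right)}{-256} = \left(- \frac{9276465}{3137}\right) \left(- \frac{1}{256}\right) = \frac{9276465}{803072}$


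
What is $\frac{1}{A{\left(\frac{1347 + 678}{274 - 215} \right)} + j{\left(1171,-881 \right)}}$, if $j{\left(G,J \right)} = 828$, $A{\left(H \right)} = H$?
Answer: $\frac{59}{50877} \approx 0.0011597$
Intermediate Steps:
$\frac{1}{A{\left(\frac{1347 + 678}{274 - 215} \right)} + j{\left(1171,-881 \right)}} = \frac{1}{\frac{1347 + 678}{274 - 215} + 828} = \frac{1}{\frac{2025}{59} + 828} = \frac{1}{\frac{50877}{59}} = \frac{59}{50877}$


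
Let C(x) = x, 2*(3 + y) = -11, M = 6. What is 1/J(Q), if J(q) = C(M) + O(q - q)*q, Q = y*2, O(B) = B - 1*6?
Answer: 1/108 ≈ 0.0092593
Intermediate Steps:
y = -17/2 (y = -3 + (1/2)*(-11) = -3 - 11/2 = -17/2 ≈ -8.5000)
O(B) = -6 + B (O(B) = B - 6 = -6 + B)
Q = -17 (Q = -17/2*2 = -17)
J(q) = 6 - 6*q (J(q) = 6 + (-6 + (q - q))*q = 6 + (-6 + 0)*q = 6 - 6*q)
1/J(Q) = 1/(6 - 6*(-17)) = 1/(6 + 102) = 1/108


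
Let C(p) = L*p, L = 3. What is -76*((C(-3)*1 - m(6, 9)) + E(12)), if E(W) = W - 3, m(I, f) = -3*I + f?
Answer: -684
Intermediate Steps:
C(p) = 3*p
m(I, f) = f - 3*I
E(W) = -3 + W
-76*((C(-3)*1 - m(6, 9)) + E(12)) = -76*(((3*(-3))*1 - (9 - 3*6)) + (-3 + 12)) = -76*((-9*1 - (9 - 18)) + 9) = -76*((-9 - 1*(-9)) + 9) = -76*((-9 + 9) + 9) = -76*(0 + 9) = -76*9 = -684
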